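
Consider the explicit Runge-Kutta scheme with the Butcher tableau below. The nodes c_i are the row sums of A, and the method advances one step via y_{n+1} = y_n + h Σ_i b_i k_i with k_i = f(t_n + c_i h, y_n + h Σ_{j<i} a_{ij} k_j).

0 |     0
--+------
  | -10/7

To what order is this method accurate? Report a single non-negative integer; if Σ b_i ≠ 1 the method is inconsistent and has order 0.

b = (-10/7)
c = (0)
Σ b_i: (-10/7)·1 = -10/7 ≠ 1 ⇒ order 0.

0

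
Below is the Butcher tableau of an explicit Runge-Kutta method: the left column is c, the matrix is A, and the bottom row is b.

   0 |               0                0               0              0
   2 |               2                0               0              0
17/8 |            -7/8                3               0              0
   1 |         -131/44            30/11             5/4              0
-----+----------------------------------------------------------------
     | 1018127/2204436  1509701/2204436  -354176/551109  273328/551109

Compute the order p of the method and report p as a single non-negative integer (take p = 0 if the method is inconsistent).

3

b = (1018127/2204436, 1509701/2204436, -354176/551109, 273328/551109)
c = (0, 2, 17/8, 1)
Ac = (0, 0, 6, 2855/352)
Σ b_i: 1018127/2204436·1 + 1509701/2204436·1 + (-354176/551109)·1 + 273328/551109·1 = 1 ✓
b·c: 1509701/2204436·2 + (-354176/551109)·17/8 + 273328/551109·1 = 1/2 ✓
b·c²: 1509701/2204436·4 + (-354176/551109)·289/64 + 273328/551109·1 = 1/3 ✓
b·Ac: (-354176/551109)·6 + 273328/551109·2855/352 = 1/6 ✓
b·c³: 1509701/2204436·8 + (-354176/551109)·4913/512 + 273328/551109·1 = -141117/734812 ≠ 1/4 ⇒ order 3.
b·(c∘Ac): (-354176/551109)·51/4 + 273328/551109·2855/352 = -4597673/1102218 ≠ 1/8
b·Ac²: (-354176/551109)·12 + 273328/551109·46615/2816 = 4391303/8817744 ≠ 1/12
b·A²c: 273328/551109·15/2 = 683320/183703 ≠ 1/24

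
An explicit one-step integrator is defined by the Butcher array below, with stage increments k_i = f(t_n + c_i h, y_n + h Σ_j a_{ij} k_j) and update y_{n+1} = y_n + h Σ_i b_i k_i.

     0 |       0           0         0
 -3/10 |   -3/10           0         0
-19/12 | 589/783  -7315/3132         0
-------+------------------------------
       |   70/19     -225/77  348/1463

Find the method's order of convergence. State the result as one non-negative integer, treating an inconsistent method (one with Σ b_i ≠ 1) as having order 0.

3

b = (70/19, -225/77, 348/1463)
c = (0, -3/10, -19/12)
Ac = (0, 0, 1463/2088)
Σ b_i: 70/19·1 + (-225/77)·1 + 348/1463·1 = 1 ✓
b·c: (-225/77)·(-3/10) + 348/1463·(-19/12) = 1/2 ✓
b·c²: (-225/77)·9/100 + 348/1463·361/144 = 1/3 ✓
b·Ac: 348/1463·1463/2088 = 1/6 ✓; 3 stages ⇒ order 3.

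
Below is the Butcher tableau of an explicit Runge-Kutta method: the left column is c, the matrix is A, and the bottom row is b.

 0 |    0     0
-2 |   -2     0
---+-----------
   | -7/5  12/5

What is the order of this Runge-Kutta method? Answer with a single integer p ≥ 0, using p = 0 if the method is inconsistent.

b = (-7/5, 12/5)
c = (0, -2)
Σ b_i: (-7/5)·1 + 12/5·1 = 1 ✓
b·c: 12/5·(-2) = -24/5 ≠ 1/2 ⇒ order 1.

1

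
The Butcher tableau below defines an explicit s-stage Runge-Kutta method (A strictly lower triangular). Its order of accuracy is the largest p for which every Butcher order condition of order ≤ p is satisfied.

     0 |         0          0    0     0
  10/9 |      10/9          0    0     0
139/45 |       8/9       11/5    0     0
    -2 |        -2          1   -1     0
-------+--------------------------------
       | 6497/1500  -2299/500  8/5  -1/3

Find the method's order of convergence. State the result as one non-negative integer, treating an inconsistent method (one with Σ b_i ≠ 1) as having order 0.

b = (6497/1500, -2299/500, 8/5, -1/3)
c = (0, 10/9, 139/45, -2)
Ac = (0, 0, 22/9, -89/45)
Σ b_i: 6497/1500·1 + (-2299/500)·1 + 8/5·1 + (-1/3)·1 = 1 ✓
b·c: (-2299/500)·10/9 + 8/5·139/45 + (-1/3)·(-2) = 1/2 ✓
b·c²: (-2299/500)·100/81 + 8/5·19321/2025 + (-1/3)·4 = 83593/10125 ≠ 1/3 ⇒ order 2.
b·Ac: 8/5·22/9 + (-1/3)·(-89/45) = 617/135 ≠ 1/6

2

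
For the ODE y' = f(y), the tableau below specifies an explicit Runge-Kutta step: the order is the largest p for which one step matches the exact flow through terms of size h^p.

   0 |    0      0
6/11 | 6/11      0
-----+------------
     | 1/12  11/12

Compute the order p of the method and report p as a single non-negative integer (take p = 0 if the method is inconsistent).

2

b = (1/12, 11/12)
c = (0, 6/11)
Σ b_i: 1/12·1 + 11/12·1 = 1 ✓
b·c: 11/12·6/11 = 1/2 ✓; 2 stages ⇒ order 2.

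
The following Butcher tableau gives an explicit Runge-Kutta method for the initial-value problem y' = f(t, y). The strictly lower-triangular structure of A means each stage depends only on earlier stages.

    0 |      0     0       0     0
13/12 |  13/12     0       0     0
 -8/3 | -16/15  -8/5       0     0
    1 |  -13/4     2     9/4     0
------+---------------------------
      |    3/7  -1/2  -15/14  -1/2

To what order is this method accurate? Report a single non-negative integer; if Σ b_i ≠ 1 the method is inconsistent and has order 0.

b = (3/7, -1/2, -15/14, -1/2)
c = (0, 13/12, -8/3, 1)
Ac = (0, 0, -26/15, -23/6)
Σ b_i: 3/7·1 + (-1/2)·1 + (-15/14)·1 + (-1/2)·1 = -23/14 ≠ 1 ⇒ order 0.

0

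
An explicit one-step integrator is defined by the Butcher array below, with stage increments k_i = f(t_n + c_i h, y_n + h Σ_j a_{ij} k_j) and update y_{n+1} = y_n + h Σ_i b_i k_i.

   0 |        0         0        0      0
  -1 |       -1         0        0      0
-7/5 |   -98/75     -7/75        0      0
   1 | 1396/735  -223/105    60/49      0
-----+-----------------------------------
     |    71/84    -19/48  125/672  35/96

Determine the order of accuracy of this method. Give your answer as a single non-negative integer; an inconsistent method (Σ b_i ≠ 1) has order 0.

b = (71/84, -19/48, 125/672, 35/96)
c = (0, -1, -7/5, 1)
Ac = (0, 0, 7/75, 43/105)
Σ b_i: 71/84·1 + (-19/48)·1 + 125/672·1 + 35/96·1 = 1 ✓
b·c: (-19/48)·(-1) + 125/672·(-7/5) + 35/96·1 = 1/2 ✓
b·c²: (-19/48)·1 + 125/672·49/25 + 35/96·1 = 1/3 ✓
b·Ac: 125/672·7/75 + 35/96·43/105 = 1/6 ✓
b·c³: (-19/48)·(-1) + 125/672·(-343/125) + 35/96·1 = 1/4 ✓
b·(c∘Ac): 125/672·(-49/375) + 35/96·43/105 = 1/8 ✓
b·Ac²: 125/672·(-7/75) + 35/96·29/105 = 1/12 ✓
b·A²c: 35/96·4/35 = 1/24 ✓; 4 stages ⇒ order 4.

4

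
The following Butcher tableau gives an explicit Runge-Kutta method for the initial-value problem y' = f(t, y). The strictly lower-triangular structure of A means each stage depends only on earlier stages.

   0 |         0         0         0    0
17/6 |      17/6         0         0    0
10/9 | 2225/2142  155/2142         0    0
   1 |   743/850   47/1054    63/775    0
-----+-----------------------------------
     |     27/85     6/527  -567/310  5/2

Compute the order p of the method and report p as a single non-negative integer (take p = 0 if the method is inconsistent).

4

b = (27/85, 6/527, -567/310, 5/2)
c = (0, 17/6, 10/9, 1)
Ac = (0, 0, 155/756, 13/60)
Σ b_i: 27/85·1 + 6/527·1 + (-567/310)·1 + 5/2·1 = 1 ✓
b·c: 6/527·17/6 + (-567/310)·10/9 + 5/2·1 = 1/2 ✓
b·c²: 6/527·289/36 + (-567/310)·100/81 + 5/2·1 = 1/3 ✓
b·Ac: (-567/310)·155/756 + 5/2·13/60 = 1/6 ✓
b·c³: 6/527·4913/216 + (-567/310)·1000/729 + 5/2·1 = 1/4 ✓
b·(c∘Ac): (-567/310)·775/3402 + 5/2·13/60 = 1/8 ✓
b·Ac²: (-567/310)·2635/4536 + 5/2·11/24 = 1/12 ✓
b·A²c: 5/2·1/60 = 1/24 ✓; 4 stages ⇒ order 4.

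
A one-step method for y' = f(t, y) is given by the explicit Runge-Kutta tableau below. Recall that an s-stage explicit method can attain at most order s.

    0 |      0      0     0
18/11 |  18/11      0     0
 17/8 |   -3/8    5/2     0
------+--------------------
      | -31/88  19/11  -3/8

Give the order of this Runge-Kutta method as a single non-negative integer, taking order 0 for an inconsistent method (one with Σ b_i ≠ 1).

b = (-31/88, 19/11, -3/8)
c = (0, 18/11, 17/8)
Ac = (0, 0, 45/11)
Σ b_i: (-31/88)·1 + 19/11·1 + (-3/8)·1 = 1 ✓
b·c: 19/11·18/11 + (-3/8)·17/8 = 15717/7744 ≠ 1/2 ⇒ order 1.

1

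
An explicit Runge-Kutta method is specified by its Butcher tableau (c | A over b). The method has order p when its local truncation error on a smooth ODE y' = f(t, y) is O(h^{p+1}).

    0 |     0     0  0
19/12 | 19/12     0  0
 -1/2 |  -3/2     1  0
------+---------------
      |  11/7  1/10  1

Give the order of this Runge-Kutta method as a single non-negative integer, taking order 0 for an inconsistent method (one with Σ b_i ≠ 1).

b = (11/7, 1/10, 1)
c = (0, 19/12, -1/2)
Ac = (0, 0, 19/12)
Σ b_i: 11/7·1 + 1/10·1 + 1·1 = 187/70 ≠ 1 ⇒ order 0.

0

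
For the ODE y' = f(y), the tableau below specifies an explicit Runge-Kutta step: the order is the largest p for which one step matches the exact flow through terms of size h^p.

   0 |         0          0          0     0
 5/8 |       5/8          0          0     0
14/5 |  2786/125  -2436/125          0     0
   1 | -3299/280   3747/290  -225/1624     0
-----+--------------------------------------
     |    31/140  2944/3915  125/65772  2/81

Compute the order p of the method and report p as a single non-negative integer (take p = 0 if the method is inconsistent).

b = (31/140, 2944/3915, 125/65772, 2/81)
c = (0, 5/8, 14/5, 1)
Ac = (0, 0, -609/50, 123/16)
Σ b_i: 31/140·1 + 2944/3915·1 + 125/65772·1 + 2/81·1 = 1 ✓
b·c: 2944/3915·5/8 + 125/65772·14/5 + 2/81·1 = 1/2 ✓
b·c²: 2944/3915·25/64 + 125/65772·196/25 + 2/81·1 = 1/3 ✓
b·Ac: 125/65772·(-609/50) + 2/81·123/16 = 1/6 ✓
b·c³: 2944/3915·125/512 + 125/65772·2744/125 + 2/81·1 = 1/4 ✓
b·(c∘Ac): 125/65772·(-4263/125) + 2/81·123/16 = 1/8 ✓
b·Ac²: 125/65772·(-609/80) + 2/81·507/128 = 1/12 ✓
b·A²c: 2/81·27/16 = 1/24 ✓; 4 stages ⇒ order 4.

4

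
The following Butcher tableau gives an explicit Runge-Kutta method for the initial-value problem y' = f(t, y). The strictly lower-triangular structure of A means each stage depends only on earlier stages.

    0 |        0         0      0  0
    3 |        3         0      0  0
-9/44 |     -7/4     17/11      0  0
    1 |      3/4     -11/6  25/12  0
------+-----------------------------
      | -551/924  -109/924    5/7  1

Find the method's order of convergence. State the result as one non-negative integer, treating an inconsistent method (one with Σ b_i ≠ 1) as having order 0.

2

b = (-551/924, -109/924, 5/7, 1)
c = (0, 3, -9/44, 1)
Ac = (0, 0, 51/11, -1043/176)
Σ b_i: (-551/924)·1 + (-109/924)·1 + 5/7·1 + 1·1 = 1 ✓
b·c: (-109/924)·3 + 5/7·(-9/44) + 1·1 = 1/2 ✓
b·c²: (-109/924)·9 + 5/7·81/1936 + 1·1 = -431/13552 ≠ 1/3 ⇒ order 2.
b·Ac: 5/7·51/11 + 1·(-1043/176) = -3221/1232 ≠ 1/6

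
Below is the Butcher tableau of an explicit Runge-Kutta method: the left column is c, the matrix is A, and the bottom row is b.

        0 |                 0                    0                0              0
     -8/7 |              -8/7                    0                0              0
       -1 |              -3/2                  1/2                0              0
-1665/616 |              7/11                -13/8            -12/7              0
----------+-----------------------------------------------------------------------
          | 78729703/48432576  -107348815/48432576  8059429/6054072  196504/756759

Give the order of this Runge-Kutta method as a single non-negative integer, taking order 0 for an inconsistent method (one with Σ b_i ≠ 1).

b = (78729703/48432576, -107348815/48432576, 8059429/6054072, 196504/756759)
c = (0, -8/7, -1, -1665/616)
Ac = (0, 0, -4/7, 25/7)
Σ b_i: 78729703/48432576·1 + (-107348815/48432576)·1 + 8059429/6054072·1 + 196504/756759·1 = 1 ✓
b·c: (-107348815/48432576)·(-8/7) + 8059429/6054072·(-1) + 196504/756759·(-1665/616) = 1/2 ✓
b·c²: (-107348815/48432576)·64/49 + 8059429/6054072·1 + 196504/756759·2772225/379456 = 1/3 ✓
b·Ac: 8059429/6054072·(-4/7) + 196504/756759·25/7 = 1/6 ✓
b·c³: (-107348815/48432576)·(-512/343) + 8059429/6054072·(-1) + 196504/756759·(-4615754625/233744896) = -27413117511/8701719488 ≠ 1/4 ⇒ order 3.
b·(c∘Ac): 8059429/6054072·4/7 + 196504/756759·(-41625/4312) = -18497321/10594626 ≠ 1/8
b·Ac²: 8059429/6054072·32/49 + 196504/756759·(-188/49) = -672148/5297313 ≠ 1/12
b·A²c: 196504/756759·48/49 = 449152/1765771 ≠ 1/24

3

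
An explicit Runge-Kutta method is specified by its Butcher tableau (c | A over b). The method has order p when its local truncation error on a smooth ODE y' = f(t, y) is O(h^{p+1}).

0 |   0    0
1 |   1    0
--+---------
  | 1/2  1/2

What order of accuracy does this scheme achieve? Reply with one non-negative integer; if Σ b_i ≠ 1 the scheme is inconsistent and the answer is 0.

b = (1/2, 1/2)
c = (0, 1)
Σ b_i: 1/2·1 + 1/2·1 = 1 ✓
b·c: 1/2·1 = 1/2 ✓; 2 stages ⇒ order 2.

2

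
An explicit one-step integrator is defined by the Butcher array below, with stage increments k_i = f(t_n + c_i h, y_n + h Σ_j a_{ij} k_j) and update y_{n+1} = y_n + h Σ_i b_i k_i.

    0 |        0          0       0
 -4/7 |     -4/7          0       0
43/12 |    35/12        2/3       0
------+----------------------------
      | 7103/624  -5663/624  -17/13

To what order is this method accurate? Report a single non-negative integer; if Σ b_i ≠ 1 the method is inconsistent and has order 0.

2

b = (7103/624, -5663/624, -17/13)
c = (0, -4/7, 43/12)
Ac = (0, 0, -8/21)
Σ b_i: 7103/624·1 + (-5663/624)·1 + (-17/13)·1 = 1 ✓
b·c: (-5663/624)·(-4/7) + (-17/13)·43/12 = 1/2 ✓
b·c²: (-5663/624)·16/49 + (-17/13)·1849/144 = -258863/13104 ≠ 1/3 ⇒ order 2.
b·Ac: (-17/13)·(-8/21) = 136/273 ≠ 1/6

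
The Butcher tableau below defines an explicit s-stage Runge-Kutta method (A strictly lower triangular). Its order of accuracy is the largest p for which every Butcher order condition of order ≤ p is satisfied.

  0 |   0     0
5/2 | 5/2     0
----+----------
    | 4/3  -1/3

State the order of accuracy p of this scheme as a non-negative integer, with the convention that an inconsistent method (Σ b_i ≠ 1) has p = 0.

b = (4/3, -1/3)
c = (0, 5/2)
Σ b_i: 4/3·1 + (-1/3)·1 = 1 ✓
b·c: (-1/3)·5/2 = -5/6 ≠ 1/2 ⇒ order 1.

1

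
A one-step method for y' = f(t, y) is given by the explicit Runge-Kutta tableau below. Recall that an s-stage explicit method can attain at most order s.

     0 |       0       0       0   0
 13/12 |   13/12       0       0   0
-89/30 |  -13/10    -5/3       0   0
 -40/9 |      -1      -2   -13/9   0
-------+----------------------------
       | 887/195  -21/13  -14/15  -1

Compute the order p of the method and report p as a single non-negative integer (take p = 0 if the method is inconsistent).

b = (887/195, -21/13, -14/15, -1)
c = (0, 13/12, -89/30, -40/9)
Ac = (0, 0, -65/36, 286/135)
Σ b_i: 887/195·1 + (-21/13)·1 + (-14/15)·1 + (-1)·1 = 1 ✓
b·c: (-21/13)·13/12 + (-14/15)·(-89/30) + (-1)·(-40/9) = 1639/300 ≠ 1/2 ⇒ order 1.

1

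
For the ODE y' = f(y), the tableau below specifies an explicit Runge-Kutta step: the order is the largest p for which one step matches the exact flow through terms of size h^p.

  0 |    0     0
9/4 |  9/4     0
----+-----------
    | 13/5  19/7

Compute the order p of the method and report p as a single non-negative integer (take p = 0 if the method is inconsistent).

b = (13/5, 19/7)
c = (0, 9/4)
Σ b_i: 13/5·1 + 19/7·1 = 186/35 ≠ 1 ⇒ order 0.

0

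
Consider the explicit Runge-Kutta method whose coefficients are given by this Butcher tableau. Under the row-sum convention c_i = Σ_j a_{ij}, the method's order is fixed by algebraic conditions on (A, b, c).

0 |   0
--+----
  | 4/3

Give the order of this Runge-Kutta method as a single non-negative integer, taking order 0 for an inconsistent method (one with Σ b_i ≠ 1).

b = (4/3)
c = (0)
Σ b_i: 4/3·1 = 4/3 ≠ 1 ⇒ order 0.

0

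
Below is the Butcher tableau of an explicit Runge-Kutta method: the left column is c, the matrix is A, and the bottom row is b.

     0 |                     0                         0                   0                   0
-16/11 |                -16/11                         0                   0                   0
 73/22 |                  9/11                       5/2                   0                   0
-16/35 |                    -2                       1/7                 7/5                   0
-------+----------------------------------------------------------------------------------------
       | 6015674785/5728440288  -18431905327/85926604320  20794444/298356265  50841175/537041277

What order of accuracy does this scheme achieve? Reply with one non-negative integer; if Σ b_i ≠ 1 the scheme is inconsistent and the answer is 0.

b = (6015674785/5728440288, -18431905327/85926604320, 20794444/298356265, 50841175/537041277)
c = (0, -16/11, 73/22, -16/35)
Ac = (0, 0, -40/11, 3417/770)
Σ b_i: 6015674785/5728440288·1 + (-18431905327/85926604320)·1 + 20794444/298356265·1 + 50841175/537041277·1 = 1 ✓
b·c: (-18431905327/85926604320)·(-16/11) + 20794444/298356265·73/22 + 50841175/537041277·(-16/35) = 1/2 ✓
b·c²: (-18431905327/85926604320)·256/121 + 20794444/298356265·5329/484 + 50841175/537041277·256/1225 = 1/3 ✓
b·Ac: 20794444/298356265·(-40/11) + 50841175/537041277·3417/770 = 1/6 ✓
b·c³: (-18431905327/85926604320)·(-4096/1331) + 20794444/298356265·389017/10648 + 50841175/537041277·(-4096/42875) = 692577366739/216606648390 ≠ 1/4 ⇒ order 3.
b·(c∘Ac): 20794444/298356265·(-1460/121) + 50841175/537041277·(-27336/13475) = -2034169240/1969151349 ≠ 1/8
b·Ac²: 20794444/298356265·640/121 + 50841175/537041277·266241/16940 = 14623145629/7876605396 ≠ 1/12
b·A²c: 50841175/537041277·(-56/11) = -258827800/537041277 ≠ 1/24

3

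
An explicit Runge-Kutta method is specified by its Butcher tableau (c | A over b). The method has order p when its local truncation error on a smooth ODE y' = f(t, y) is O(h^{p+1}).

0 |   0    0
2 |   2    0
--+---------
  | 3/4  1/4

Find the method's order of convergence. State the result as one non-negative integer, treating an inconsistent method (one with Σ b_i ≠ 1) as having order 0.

b = (3/4, 1/4)
c = (0, 2)
Σ b_i: 3/4·1 + 1/4·1 = 1 ✓
b·c: 1/4·2 = 1/2 ✓; 2 stages ⇒ order 2.

2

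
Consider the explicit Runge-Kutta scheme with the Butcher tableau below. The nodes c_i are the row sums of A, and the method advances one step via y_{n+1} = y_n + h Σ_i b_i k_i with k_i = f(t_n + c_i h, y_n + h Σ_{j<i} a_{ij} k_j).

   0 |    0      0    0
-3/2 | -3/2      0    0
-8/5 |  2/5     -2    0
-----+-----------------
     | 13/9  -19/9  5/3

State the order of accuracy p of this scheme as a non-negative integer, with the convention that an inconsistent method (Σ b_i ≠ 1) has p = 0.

2

b = (13/9, -19/9, 5/3)
c = (0, -3/2, -8/5)
Ac = (0, 0, 3)
Σ b_i: 13/9·1 + (-19/9)·1 + 5/3·1 = 1 ✓
b·c: (-19/9)·(-3/2) + 5/3·(-8/5) = 1/2 ✓
b·c²: (-19/9)·9/4 + 5/3·64/25 = -29/60 ≠ 1/3 ⇒ order 2.
b·Ac: 5/3·3 = 5 ≠ 1/6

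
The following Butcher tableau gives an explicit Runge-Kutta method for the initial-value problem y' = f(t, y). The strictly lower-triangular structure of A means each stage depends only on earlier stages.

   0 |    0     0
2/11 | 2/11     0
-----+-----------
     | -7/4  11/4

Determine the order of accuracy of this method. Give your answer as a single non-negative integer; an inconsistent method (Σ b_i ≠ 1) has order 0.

2

b = (-7/4, 11/4)
c = (0, 2/11)
Σ b_i: (-7/4)·1 + 11/4·1 = 1 ✓
b·c: 11/4·2/11 = 1/2 ✓; 2 stages ⇒ order 2.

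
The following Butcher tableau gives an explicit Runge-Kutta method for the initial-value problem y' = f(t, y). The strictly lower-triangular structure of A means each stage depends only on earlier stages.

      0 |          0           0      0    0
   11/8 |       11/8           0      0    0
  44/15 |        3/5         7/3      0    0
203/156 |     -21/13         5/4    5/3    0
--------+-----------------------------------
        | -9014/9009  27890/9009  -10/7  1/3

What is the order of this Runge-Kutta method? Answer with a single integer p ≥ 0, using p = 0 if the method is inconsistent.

b = (-9014/9009, 27890/9009, -10/7, 1/3)
c = (0, 11/8, 44/15, 203/156)
Ac = (0, 0, 77/24, 1903/288)
Σ b_i: (-9014/9009)·1 + 27890/9009·1 + (-10/7)·1 + 1/3·1 = 1 ✓
b·c: 27890/9009·11/8 + (-10/7)·44/15 + 1/3·203/156 = 1/2 ✓
b·c²: 27890/9009·121/64 + (-10/7)·1936/225 + 1/3·41209/24336 = -30022673/5110560 ≠ 1/3 ⇒ order 2.
b·Ac: (-10/7)·77/24 + 1/3·1903/288 = -2057/864 ≠ 1/6

2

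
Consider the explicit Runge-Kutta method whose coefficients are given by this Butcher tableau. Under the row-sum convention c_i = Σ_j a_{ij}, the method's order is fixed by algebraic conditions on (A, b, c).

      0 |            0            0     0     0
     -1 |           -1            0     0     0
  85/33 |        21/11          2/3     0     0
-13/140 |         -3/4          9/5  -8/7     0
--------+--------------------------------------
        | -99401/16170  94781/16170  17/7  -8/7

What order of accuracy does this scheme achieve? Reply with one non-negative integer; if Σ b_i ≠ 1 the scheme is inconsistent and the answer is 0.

b = (-99401/16170, 94781/16170, 17/7, -8/7)
c = (0, -1, 85/33, -13/140)
Ac = (0, 0, -2/3, -5479/1155)
Σ b_i: (-99401/16170)·1 + 94781/16170·1 + 17/7·1 + (-8/7)·1 = 1 ✓
b·c: 94781/16170·(-1) + 17/7·85/33 + (-8/7)·(-13/140) = 1/2 ✓
b·c²: 94781/16170·1 + 17/7·7225/1089 + (-8/7)·169/19600 = 205104632/9338175 ≠ 1/3 ⇒ order 2.
b·Ac: 17/7·(-2/3) + (-8/7)·(-5479/1155) = 30742/8085 ≠ 1/6

2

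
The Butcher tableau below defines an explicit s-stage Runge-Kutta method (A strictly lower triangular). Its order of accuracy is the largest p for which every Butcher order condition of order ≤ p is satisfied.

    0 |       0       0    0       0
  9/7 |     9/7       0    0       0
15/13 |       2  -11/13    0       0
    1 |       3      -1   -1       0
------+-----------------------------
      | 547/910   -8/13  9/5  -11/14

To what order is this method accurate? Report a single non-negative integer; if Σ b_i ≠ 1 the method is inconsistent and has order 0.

b = (547/910, -8/13, 9/5, -11/14)
c = (0, 9/7, 15/13, 1)
Ac = (0, 0, -99/91, -222/91)
Σ b_i: 547/910·1 + (-8/13)·1 + 9/5·1 + (-11/14)·1 = 1 ✓
b·c: (-8/13)·9/7 + 9/5·15/13 + (-11/14)·1 = 1/2 ✓
b·c²: (-8/13)·81/49 + 9/5·225/169 + (-11/14)·1 = 9829/16562 ≠ 1/3 ⇒ order 2.
b·Ac: 9/5·(-99/91) + (-11/14)·(-222/91) = -132/3185 ≠ 1/6

2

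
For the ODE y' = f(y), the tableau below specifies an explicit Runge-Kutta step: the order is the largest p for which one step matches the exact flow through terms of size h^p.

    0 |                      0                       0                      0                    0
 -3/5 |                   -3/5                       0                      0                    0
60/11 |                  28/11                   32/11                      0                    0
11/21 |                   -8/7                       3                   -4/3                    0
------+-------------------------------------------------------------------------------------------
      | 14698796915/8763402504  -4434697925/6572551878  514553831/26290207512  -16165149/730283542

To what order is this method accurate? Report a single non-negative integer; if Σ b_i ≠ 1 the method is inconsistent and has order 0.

b = (14698796915/8763402504, -4434697925/6572551878, 514553831/26290207512, -16165149/730283542)
c = (0, -3/5, 60/11, 11/21)
Ac = (0, 0, -96/55, -499/55)
Σ b_i: 14698796915/8763402504·1 + (-4434697925/6572551878)·1 + 514553831/26290207512·1 + (-16165149/730283542)·1 = 1 ✓
b·c: (-4434697925/6572551878)·(-3/5) + 514553831/26290207512·60/11 + (-16165149/730283542)·11/21 = 1/2 ✓
b·c²: (-4434697925/6572551878)·9/25 + 514553831/26290207512·3600/121 + (-16165149/730283542)·121/441 = 1/3 ✓
b·Ac: 514553831/26290207512·(-96/55) + (-16165149/730283542)·(-499/55) = 1/6 ✓
b·c³: (-4434697925/6572551878)·(-27/125) + 514553831/26290207512·216000/1331 + (-16165149/730283542)·1331/9261 = 4198992567604/1265216236515 ≠ 1/4 ⇒ order 3.
b·(c∘Ac): 514553831/26290207512·(-1152/121) + (-16165149/730283542)·(-499/105) = -296287029/3651417710 ≠ 1/8
b·Ac²: 514553831/26290207512·288/275 + (-16165149/730283542)·(-116733/3025) = 35132492279/40165594810 ≠ 1/12
b·A²c: (-16165149/730283542)·128/55 = -94051776/1825708855 ≠ 1/24

3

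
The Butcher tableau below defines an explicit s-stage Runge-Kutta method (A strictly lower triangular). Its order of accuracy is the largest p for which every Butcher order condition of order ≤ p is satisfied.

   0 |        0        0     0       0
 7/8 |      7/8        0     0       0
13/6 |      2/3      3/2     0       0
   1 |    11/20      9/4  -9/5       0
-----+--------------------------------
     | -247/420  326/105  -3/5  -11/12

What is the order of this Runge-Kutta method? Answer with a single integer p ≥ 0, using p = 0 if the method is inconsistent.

b = (-247/420, 326/105, -3/5, -11/12)
c = (0, 7/8, 13/6, 1)
Ac = (0, 0, 21/16, -309/160)
Σ b_i: (-247/420)·1 + 326/105·1 + (-3/5)·1 + (-11/12)·1 = 1 ✓
b·c: 326/105·7/8 + (-3/5)·13/6 + (-11/12)·1 = 1/2 ✓
b·c²: 326/105·49/64 + (-3/5)·169/36 + (-11/12)·1 = -217/160 ≠ 1/3 ⇒ order 2.
b·Ac: (-3/5)·21/16 + (-11/12)·(-309/160) = 629/640 ≠ 1/6

2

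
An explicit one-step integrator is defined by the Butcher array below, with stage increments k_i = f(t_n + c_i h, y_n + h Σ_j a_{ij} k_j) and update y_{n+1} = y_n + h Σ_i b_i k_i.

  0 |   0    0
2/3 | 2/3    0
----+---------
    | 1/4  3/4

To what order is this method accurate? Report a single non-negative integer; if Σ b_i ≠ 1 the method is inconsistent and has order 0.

2

b = (1/4, 3/4)
c = (0, 2/3)
Σ b_i: 1/4·1 + 3/4·1 = 1 ✓
b·c: 3/4·2/3 = 1/2 ✓; 2 stages ⇒ order 2.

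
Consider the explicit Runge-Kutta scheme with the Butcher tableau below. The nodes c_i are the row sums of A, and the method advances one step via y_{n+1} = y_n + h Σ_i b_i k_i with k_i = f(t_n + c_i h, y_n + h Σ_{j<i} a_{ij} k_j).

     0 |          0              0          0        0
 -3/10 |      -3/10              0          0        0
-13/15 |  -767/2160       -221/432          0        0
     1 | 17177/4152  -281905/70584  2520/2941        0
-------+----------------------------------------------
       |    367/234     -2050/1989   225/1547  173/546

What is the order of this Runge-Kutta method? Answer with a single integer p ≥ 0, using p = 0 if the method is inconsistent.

b = (367/234, -2050/1989, 225/1547, 173/546)
c = (0, -3/10, -13/15, 1)
Ac = (0, 0, 221/1440, 1261/2768)
Σ b_i: 367/234·1 + (-2050/1989)·1 + 225/1547·1 + 173/546·1 = 1 ✓
b·c: (-2050/1989)·(-3/10) + 225/1547·(-13/15) + 173/546·1 = 1/2 ✓
b·c²: (-2050/1989)·9/100 + 225/1547·169/225 + 173/546·1 = 1/3 ✓
b·Ac: 225/1547·221/1440 + 173/546·1261/2768 = 1/6 ✓
b·c³: (-2050/1989)·(-27/1000) + 225/1547·(-2197/3375) + 173/546·1 = 1/4 ✓
b·(c∘Ac): 225/1547·(-2873/21600) + 173/546·1261/2768 = 1/8 ✓
b·Ac²: 225/1547·(-221/4800) + 173/546·1573/5536 = 1/12 ✓
b·A²c: 173/546·91/692 = 1/24 ✓; 4 stages ⇒ order 4.

4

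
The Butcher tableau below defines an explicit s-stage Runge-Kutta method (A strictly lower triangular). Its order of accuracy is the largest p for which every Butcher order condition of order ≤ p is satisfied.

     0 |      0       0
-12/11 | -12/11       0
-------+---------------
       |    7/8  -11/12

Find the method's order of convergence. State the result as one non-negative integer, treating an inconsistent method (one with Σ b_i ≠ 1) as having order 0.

b = (7/8, -11/12)
c = (0, -12/11)
Σ b_i: 7/8·1 + (-11/12)·1 = -1/24 ≠ 1 ⇒ order 0.

0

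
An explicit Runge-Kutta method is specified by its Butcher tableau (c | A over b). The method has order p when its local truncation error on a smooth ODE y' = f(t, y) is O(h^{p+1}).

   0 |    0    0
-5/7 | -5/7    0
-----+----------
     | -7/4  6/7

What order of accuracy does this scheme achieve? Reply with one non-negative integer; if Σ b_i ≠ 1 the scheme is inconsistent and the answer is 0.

b = (-7/4, 6/7)
c = (0, -5/7)
Σ b_i: (-7/4)·1 + 6/7·1 = -25/28 ≠ 1 ⇒ order 0.

0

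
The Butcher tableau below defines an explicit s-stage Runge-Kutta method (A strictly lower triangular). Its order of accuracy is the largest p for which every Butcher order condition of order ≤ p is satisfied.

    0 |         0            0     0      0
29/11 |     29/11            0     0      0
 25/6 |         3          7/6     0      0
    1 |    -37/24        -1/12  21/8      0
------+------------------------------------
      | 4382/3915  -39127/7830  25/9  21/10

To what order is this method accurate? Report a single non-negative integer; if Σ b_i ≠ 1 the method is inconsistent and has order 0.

b = (4382/3915, -39127/7830, 25/9, 21/10)
c = (0, 29/11, 25/6, 1)
Ac = (0, 0, 203/66, 5659/528)
Σ b_i: 4382/3915·1 + (-39127/7830)·1 + 25/9·1 + 21/10·1 = 1 ✓
b·c: (-39127/7830)·29/11 + 25/9·25/6 + 21/10·1 = 1/2 ✓
b·c²: (-39127/7830)·841/121 + 25/9·625/36 + 21/10·1 = 277879/17820 ≠ 1/3 ⇒ order 2.
b·Ac: 25/9·203/66 + 21/10·5659/528 = 134141/4320 ≠ 1/6

2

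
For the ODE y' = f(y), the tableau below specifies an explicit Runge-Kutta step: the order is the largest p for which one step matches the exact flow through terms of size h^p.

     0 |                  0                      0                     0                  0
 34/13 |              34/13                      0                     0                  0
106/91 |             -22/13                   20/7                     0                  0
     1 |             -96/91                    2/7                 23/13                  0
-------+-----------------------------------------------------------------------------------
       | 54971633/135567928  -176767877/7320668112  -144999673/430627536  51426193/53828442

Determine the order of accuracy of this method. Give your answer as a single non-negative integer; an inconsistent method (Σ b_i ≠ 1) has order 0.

b = (54971633/135567928, -176767877/7320668112, -144999673/430627536, 51426193/53828442)
c = (0, 34/13, 106/91, 1)
Ac = (0, 0, 680/91, 3322/1183)
Σ b_i: 54971633/135567928·1 + (-176767877/7320668112)·1 + (-144999673/430627536)·1 + 51426193/53828442·1 = 1 ✓
b·c: (-176767877/7320668112)·34/13 + (-144999673/430627536)·106/91 + 51426193/53828442·1 = 1/2 ✓
b·c²: (-176767877/7320668112)·1156/169 + (-144999673/430627536)·11236/8281 + 51426193/53828442·1 = 1/3 ✓
b·Ac: (-144999673/430627536)·680/91 + 51426193/53828442·3322/1183 = 1/6 ✓
b·c³: (-176767877/7320668112)·39304/2197 + (-144999673/430627536)·1191016/753571 + 51426193/53828442·1 = -20716203/2358483218 ≠ 1/4 ⇒ order 3.
b·(c∘Ac): (-144999673/430627536)·72080/8281 + 51426193/53828442·3322/1183 = -28933114/116628291 ≠ 1/8
b·Ac²: (-144999673/430627536)·23120/1183 + 51426193/53828442·468820/107653 = -151980365/62799849 ≠ 1/12
b·A²c: 51426193/53828442·15640/1183 = 339943220/26914221 ≠ 1/24

3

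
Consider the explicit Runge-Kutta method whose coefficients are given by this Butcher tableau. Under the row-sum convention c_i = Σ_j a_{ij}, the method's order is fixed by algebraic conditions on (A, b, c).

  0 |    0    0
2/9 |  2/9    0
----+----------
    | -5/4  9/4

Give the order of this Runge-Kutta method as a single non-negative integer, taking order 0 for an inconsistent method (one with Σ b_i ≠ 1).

2

b = (-5/4, 9/4)
c = (0, 2/9)
Σ b_i: (-5/4)·1 + 9/4·1 = 1 ✓
b·c: 9/4·2/9 = 1/2 ✓; 2 stages ⇒ order 2.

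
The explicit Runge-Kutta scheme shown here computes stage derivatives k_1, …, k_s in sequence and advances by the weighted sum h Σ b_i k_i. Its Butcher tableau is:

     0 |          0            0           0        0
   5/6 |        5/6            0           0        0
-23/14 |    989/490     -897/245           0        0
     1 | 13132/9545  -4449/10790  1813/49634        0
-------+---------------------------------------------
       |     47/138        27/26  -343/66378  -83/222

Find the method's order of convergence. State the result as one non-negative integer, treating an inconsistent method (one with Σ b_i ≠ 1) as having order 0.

4

b = (47/138, 27/26, -343/66378, -83/222)
c = (0, 5/6, -23/14, 1)
Ac = (0, 0, -299/98, -67/166)
Σ b_i: 47/138·1 + 27/26·1 + (-343/66378)·1 + (-83/222)·1 = 1 ✓
b·c: 27/26·5/6 + (-343/66378)·(-23/14) + (-83/222)·1 = 1/2 ✓
b·c²: 27/26·25/36 + (-343/66378)·529/196 + (-83/222)·1 = 1/3 ✓
b·Ac: (-343/66378)·(-299/98) + (-83/222)·(-67/166) = 1/6 ✓
b·c³: 27/26·125/216 + (-343/66378)·(-12167/2744) + (-83/222)·1 = 1/4 ✓
b·(c∘Ac): (-343/66378)·6877/1372 + (-83/222)·(-67/166) = 1/8 ✓
b·Ac²: (-343/66378)·(-1495/588) + (-83/222)·(-187/996) = 1/12 ✓
b·A²c: (-83/222)·(-37/332) = 1/24 ✓; 4 stages ⇒ order 4.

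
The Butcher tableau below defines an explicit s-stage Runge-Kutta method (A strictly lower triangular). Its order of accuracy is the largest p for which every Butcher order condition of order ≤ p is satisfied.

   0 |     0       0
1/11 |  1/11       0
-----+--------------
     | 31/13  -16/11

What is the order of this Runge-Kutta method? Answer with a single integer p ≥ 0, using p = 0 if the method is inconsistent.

b = (31/13, -16/11)
c = (0, 1/11)
Σ b_i: 31/13·1 + (-16/11)·1 = 133/143 ≠ 1 ⇒ order 0.

0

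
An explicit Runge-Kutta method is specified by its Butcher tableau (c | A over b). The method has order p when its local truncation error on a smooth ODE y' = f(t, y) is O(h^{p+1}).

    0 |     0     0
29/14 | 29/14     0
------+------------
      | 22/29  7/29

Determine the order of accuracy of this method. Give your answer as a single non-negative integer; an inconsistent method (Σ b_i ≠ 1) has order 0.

2

b = (22/29, 7/29)
c = (0, 29/14)
Σ b_i: 22/29·1 + 7/29·1 = 1 ✓
b·c: 7/29·29/14 = 1/2 ✓; 2 stages ⇒ order 2.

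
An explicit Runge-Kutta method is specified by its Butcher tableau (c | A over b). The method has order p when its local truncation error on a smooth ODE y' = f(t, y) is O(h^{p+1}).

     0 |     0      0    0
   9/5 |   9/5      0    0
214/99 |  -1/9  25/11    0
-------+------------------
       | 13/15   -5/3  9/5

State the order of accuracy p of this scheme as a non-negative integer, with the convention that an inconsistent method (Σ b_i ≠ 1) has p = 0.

1

b = (13/15, -5/3, 9/5)
c = (0, 9/5, 214/99)
Ac = (0, 0, 45/11)
Σ b_i: 13/15·1 + (-5/3)·1 + 9/5·1 = 1 ✓
b·c: (-5/3)·9/5 + 9/5·214/99 = 49/55 ≠ 1/2 ⇒ order 1.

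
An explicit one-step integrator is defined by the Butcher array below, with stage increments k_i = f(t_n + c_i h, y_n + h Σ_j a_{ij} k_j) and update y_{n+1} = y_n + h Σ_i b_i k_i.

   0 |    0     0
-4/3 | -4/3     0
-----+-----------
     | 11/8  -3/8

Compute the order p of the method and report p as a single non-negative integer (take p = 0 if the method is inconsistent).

2

b = (11/8, -3/8)
c = (0, -4/3)
Σ b_i: 11/8·1 + (-3/8)·1 = 1 ✓
b·c: (-3/8)·(-4/3) = 1/2 ✓; 2 stages ⇒ order 2.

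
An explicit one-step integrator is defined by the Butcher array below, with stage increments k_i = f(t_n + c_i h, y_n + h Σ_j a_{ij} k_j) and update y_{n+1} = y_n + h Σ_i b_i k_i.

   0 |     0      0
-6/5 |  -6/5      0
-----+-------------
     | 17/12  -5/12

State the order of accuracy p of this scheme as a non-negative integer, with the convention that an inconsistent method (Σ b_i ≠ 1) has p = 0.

2

b = (17/12, -5/12)
c = (0, -6/5)
Σ b_i: 17/12·1 + (-5/12)·1 = 1 ✓
b·c: (-5/12)·(-6/5) = 1/2 ✓; 2 stages ⇒ order 2.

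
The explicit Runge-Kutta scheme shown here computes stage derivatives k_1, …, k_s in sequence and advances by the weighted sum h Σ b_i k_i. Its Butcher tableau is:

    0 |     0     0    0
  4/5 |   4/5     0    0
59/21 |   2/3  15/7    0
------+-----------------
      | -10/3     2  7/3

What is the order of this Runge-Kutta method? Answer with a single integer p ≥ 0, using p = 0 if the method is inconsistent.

b = (-10/3, 2, 7/3)
c = (0, 4/5, 59/21)
Ac = (0, 0, 12/7)
Σ b_i: (-10/3)·1 + 2·1 + 7/3·1 = 1 ✓
b·c: 2·4/5 + 7/3·59/21 = 367/45 ≠ 1/2 ⇒ order 1.

1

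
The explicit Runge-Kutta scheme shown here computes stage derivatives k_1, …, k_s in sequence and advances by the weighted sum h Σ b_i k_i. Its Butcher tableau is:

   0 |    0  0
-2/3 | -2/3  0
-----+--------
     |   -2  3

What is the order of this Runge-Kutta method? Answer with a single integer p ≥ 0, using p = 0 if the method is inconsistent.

b = (-2, 3)
c = (0, -2/3)
Σ b_i: (-2)·1 + 3·1 = 1 ✓
b·c: 3·(-2/3) = -2 ≠ 1/2 ⇒ order 1.

1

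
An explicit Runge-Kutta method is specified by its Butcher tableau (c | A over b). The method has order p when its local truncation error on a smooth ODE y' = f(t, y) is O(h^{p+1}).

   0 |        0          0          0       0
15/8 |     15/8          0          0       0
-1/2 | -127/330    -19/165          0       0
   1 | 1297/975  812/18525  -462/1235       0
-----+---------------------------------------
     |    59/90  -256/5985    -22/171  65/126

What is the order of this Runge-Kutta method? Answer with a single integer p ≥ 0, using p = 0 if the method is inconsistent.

b = (59/90, -256/5985, -22/171, 65/126)
c = (0, 15/8, -1/2, 1)
Ac = (0, 0, -19/88, 7/26)
Σ b_i: 59/90·1 + (-256/5985)·1 + (-22/171)·1 + 65/126·1 = 1 ✓
b·c: (-256/5985)·15/8 + (-22/171)·(-1/2) + 65/126·1 = 1/2 ✓
b·c²: (-256/5985)·225/64 + (-22/171)·1/4 + 65/126·1 = 1/3 ✓
b·Ac: (-22/171)·(-19/88) + 65/126·7/26 = 1/6 ✓
b·c³: (-256/5985)·3375/512 + (-22/171)·(-1/8) + 65/126·1 = 1/4 ✓
b·(c∘Ac): (-22/171)·19/176 + 65/126·7/26 = 1/8 ✓
b·Ac²: (-22/171)·(-285/704) + 65/126·63/1040 = 1/12 ✓
b·A²c: 65/126·21/260 = 1/24 ✓; 4 stages ⇒ order 4.

4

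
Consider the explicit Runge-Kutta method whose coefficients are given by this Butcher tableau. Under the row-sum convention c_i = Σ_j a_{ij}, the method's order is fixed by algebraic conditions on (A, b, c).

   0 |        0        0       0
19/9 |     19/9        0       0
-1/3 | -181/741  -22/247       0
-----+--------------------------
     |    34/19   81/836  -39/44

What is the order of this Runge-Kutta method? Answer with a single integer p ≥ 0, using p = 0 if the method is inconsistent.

3

b = (34/19, 81/836, -39/44)
c = (0, 19/9, -1/3)
Ac = (0, 0, -22/117)
Σ b_i: 34/19·1 + 81/836·1 + (-39/44)·1 = 1 ✓
b·c: 81/836·19/9 + (-39/44)·(-1/3) = 1/2 ✓
b·c²: 81/836·361/81 + (-39/44)·1/9 = 1/3 ✓
b·Ac: (-39/44)·(-22/117) = 1/6 ✓; 3 stages ⇒ order 3.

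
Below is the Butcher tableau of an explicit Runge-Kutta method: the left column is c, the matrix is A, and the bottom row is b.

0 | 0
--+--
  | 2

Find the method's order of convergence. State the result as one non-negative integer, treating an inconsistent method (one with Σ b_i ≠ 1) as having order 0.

0

b = (2)
c = (0)
Σ b_i: 2·1 = 2 ≠ 1 ⇒ order 0.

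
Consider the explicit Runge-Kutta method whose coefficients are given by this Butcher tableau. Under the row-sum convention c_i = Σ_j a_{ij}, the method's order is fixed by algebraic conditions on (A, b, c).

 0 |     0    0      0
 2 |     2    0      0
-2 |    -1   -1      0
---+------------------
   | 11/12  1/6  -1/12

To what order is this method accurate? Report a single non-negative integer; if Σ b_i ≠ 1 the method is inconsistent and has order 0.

3

b = (11/12, 1/6, -1/12)
c = (0, 2, -2)
Ac = (0, 0, -2)
Σ b_i: 11/12·1 + 1/6·1 + (-1/12)·1 = 1 ✓
b·c: 1/6·2 + (-1/12)·(-2) = 1/2 ✓
b·c²: 1/6·4 + (-1/12)·4 = 1/3 ✓
b·Ac: (-1/12)·(-2) = 1/6 ✓; 3 stages ⇒ order 3.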